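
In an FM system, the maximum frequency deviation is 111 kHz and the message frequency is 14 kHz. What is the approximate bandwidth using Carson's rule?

Carson's rule: BW = 2*(delta_f + f_m)
= 2*(111 + 14) kHz = 250 kHz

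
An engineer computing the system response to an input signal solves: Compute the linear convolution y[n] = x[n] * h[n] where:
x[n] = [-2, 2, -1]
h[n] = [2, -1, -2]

y[n] = sum_k x[k]*h[n-k]. Output length = len(x) + len(h) - 1 = 3 + 3 - 1 = 5.
y[0] = -2*2 = -4
y[1] = 2*2 + -2*-1 = 6
y[2] = -1*2 + 2*-1 + -2*-2 = 0
y[3] = -1*-1 + 2*-2 = -3
y[4] = -1*-2 = 2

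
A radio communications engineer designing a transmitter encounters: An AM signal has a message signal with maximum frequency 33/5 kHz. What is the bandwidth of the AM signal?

In AM (double-sideband), the bandwidth is twice the message frequency.
BW = 2 * f_m = 2 * 33/5 kHz = 66/5 kHz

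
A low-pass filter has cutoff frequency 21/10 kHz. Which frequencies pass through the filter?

A low-pass filter passes all frequencies below the cutoff frequency 21/10 kHz and attenuates higher frequencies.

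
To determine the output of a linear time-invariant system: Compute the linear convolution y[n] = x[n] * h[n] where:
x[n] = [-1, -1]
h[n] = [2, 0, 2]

y[n] = sum_k x[k]*h[n-k]. Output length = len(x) + len(h) - 1 = 2 + 3 - 1 = 4.
y[0] = -1*2 = -2
y[1] = -1*2 + -1*0 = -2
y[2] = -1*0 + -1*2 = -2
y[3] = -1*2 = -2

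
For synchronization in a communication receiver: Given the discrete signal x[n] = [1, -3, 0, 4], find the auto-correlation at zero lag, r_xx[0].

The auto-correlation at zero lag r_xx[0] equals the signal energy.
r_xx[0] = sum of x[n]^2 = 1^2 + (-3)^2 + 0^2 + 4^2
= 1 + 9 + 0 + 16 = 26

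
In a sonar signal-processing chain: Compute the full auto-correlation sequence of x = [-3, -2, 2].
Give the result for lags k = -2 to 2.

r_xx[k] = sum_m x[m]*x[m+k], indexed from 0, for k = -2 to 2:
  r_xx[-2] = x[2]*x[0] = -6
  r_xx[-1] = x[1]*x[0] + x[2]*x[1] = 2
  r_xx[0] = x[0]*x[0] + x[1]*x[1] + x[2]*x[2] = 17
  r_xx[1] = x[0]*x[1] + x[1]*x[2] = 2
  r_xx[2] = x[0]*x[2] = -6
r_xx = [-6, 2, 17, 2, -6]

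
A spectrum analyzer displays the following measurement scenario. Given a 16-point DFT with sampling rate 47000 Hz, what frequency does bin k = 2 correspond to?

The frequency of DFT bin k is: f_k = k * f_s / N
f_2 = 2 * 47000 / 16 = 5875 Hz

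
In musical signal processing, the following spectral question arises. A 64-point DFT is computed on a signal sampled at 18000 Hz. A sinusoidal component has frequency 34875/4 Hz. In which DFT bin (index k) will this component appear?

DFT frequency resolution = f_s/N = 18000/64 = 1125/4 Hz
Bin index k = f_signal / resolution = 34875/4 / 1125/4 = 31
The signal frequency 34875/4 Hz falls in DFT bin k = 31.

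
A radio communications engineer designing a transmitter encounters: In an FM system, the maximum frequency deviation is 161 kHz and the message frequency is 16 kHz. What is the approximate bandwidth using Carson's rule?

Carson's rule: BW = 2*(delta_f + f_m)
= 2*(161 + 16) kHz = 354 kHz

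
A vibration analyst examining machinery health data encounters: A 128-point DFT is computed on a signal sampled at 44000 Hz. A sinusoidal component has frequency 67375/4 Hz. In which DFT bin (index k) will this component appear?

DFT frequency resolution = f_s/N = 44000/128 = 1375/4 Hz
Bin index k = f_signal / resolution = 67375/4 / 1375/4 = 49
The signal frequency 67375/4 Hz falls in DFT bin k = 49.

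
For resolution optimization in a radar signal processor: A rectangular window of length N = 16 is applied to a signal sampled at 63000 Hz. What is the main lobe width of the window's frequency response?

For a rectangular window of length N,
the main lobe width in frequency is 2*f_s/N.
= 2*63000/16 = 7875 Hz
This determines the minimum frequency separation for resolving two sinusoids.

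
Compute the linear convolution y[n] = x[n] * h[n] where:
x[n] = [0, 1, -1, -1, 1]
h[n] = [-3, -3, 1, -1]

y[n] = sum_k x[k]*h[n-k]. Output length = len(x) + len(h) - 1 = 5 + 4 - 1 = 8.
y[0] = 0*-3 = 0
y[1] = 1*-3 + 0*-3 = -3
y[2] = -1*-3 + 1*-3 + 0*1 = 0
y[3] = -1*-3 + -1*-3 + 1*1 + 0*-1 = 7
y[4] = 1*-3 + -1*-3 + -1*1 + 1*-1 = -2
y[5] = 1*-3 + -1*1 + -1*-1 = -3
y[6] = 1*1 + -1*-1 = 2
y[7] = 1*-1 = -1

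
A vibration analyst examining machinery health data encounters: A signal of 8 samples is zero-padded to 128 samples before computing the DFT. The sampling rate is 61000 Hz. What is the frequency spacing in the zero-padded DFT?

Original DFT: N = 8, resolution = f_s/N = 61000/8 = 7625 Hz
Zero-padded DFT: N = 128, resolution = f_s/N = 61000/128 = 7625/16 Hz
Zero-padding interpolates the spectrum (finer frequency grid)
but does NOT improve the true spectral resolution (ability to resolve close frequencies).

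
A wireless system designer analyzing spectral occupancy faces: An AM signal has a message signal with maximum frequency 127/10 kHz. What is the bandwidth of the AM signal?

In AM (double-sideband), the bandwidth is twice the message frequency.
BW = 2 * f_m = 2 * 127/10 kHz = 127/5 kHz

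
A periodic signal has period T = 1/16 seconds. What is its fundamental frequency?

The fundamental frequency is the reciprocal of the period.
f = 1/T = 1/(1/16) = 16 Hz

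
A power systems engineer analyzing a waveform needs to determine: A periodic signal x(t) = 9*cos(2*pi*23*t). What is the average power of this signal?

Average power of A*cos(wt) is A^2/2.
P = 9^2 / 2 = 81/2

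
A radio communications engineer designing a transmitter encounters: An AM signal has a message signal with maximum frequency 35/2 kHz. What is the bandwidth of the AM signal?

In AM (double-sideband), the bandwidth is twice the message frequency.
BW = 2 * f_m = 2 * 35/2 kHz = 35 kHz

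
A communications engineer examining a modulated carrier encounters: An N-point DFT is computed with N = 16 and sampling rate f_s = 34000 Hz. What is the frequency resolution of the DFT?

DFT frequency resolution = f_s / N
= 34000 / 16 = 2125 Hz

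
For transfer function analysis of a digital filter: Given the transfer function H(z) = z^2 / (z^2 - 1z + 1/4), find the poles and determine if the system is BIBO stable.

Poles are roots of the denominator: z^2 - 1z + 1/4 = 0.
Quadratic formula: z = [-(-1) +/- sqrt((-1)^2 - 4*(1/4))] / 2
Discriminant = 1 - 1 = 0; sqrt = 0.
z = (1 +/- 0) / 2 = 1/2 (repeated root).
|p1| = 1/2, |p2| = 1/2.
For BIBO stability, all poles must lie inside the unit circle (|p| < 1).
System is STABLE since both |p| < 1.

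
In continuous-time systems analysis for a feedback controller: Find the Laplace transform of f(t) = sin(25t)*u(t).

Standard pair: sin(wt)*u(t) <-> w/(s^2+w^2)
With w = 25: L{sin(25t)*u(t)} = 25/(s^2+625)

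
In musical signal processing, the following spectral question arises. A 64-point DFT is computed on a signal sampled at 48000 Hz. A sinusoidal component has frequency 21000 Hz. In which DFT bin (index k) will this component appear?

DFT frequency resolution = f_s/N = 48000/64 = 750 Hz
Bin index k = f_signal / resolution = 21000 / 750 = 28
The signal frequency 21000 Hz falls in DFT bin k = 28.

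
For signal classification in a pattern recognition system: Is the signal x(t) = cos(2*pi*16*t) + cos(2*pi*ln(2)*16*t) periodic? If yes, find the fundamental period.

f1 = 16 Hz, f2 = 16*ln(2) Hz
Ratio f2/f1 = ln(2), which is irrational.
Since the frequency ratio is irrational, no common period exists.
The signal is not periodic.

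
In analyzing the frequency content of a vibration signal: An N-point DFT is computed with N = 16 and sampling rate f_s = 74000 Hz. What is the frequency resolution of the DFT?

DFT frequency resolution = f_s / N
= 74000 / 16 = 4625 Hz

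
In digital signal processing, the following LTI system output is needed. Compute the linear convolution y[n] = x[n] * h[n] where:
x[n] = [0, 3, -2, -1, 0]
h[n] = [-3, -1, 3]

y[n] = sum_k x[k]*h[n-k]. Output length = len(x) + len(h) - 1 = 5 + 3 - 1 = 7.
y[0] = 0*-3 = 0
y[1] = 3*-3 + 0*-1 = -9
y[2] = -2*-3 + 3*-1 + 0*3 = 3
y[3] = -1*-3 + -2*-1 + 3*3 = 14
y[4] = 0*-3 + -1*-1 + -2*3 = -5
y[5] = 0*-1 + -1*3 = -3
y[6] = 0*3 = 0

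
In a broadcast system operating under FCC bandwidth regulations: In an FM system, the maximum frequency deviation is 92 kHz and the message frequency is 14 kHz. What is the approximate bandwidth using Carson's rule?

Carson's rule: BW = 2*(delta_f + f_m)
= 2*(92 + 14) kHz = 212 kHz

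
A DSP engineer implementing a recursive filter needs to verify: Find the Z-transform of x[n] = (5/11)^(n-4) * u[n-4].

Time-shifting property: if X(z) = Z{x[n]}, then Z{x[n-d]} = z^(-d) * X(z)
X(z) = z/(z - 5/11) for x[n] = (5/11)^n * u[n]
Z{x[n-4]} = z^(-4) * z/(z - 5/11) = z^(-3)/(z - 5/11)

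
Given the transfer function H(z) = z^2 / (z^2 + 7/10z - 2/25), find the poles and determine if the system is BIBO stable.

Poles are roots of the denominator: z^2 + 7/10z - 2/25 = 0.
Quadratic formula: z = [-(7/10) +/- sqrt((7/10)^2 - 4*(-2/25))] / 2
Discriminant = 49/100 + 8/25 = 81/100; sqrt = 9/10.
z = (-7/10 +/- 9/10) / 2 => z = 1/10 or z = -4/5.
|p1| = 1/10, |p2| = 4/5.
For BIBO stability, all poles must lie inside the unit circle (|p| < 1).
System is STABLE since both |p| < 1.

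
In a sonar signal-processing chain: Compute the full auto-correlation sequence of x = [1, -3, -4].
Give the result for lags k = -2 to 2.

r_xx[k] = sum_m x[m]*x[m+k], indexed from 0, for k = -2 to 2:
  r_xx[-2] = x[2]*x[0] = -4
  r_xx[-1] = x[1]*x[0] + x[2]*x[1] = 9
  r_xx[0] = x[0]*x[0] + x[1]*x[1] + x[2]*x[2] = 26
  r_xx[1] = x[0]*x[1] + x[1]*x[2] = 9
  r_xx[2] = x[0]*x[2] = -4
r_xx = [-4, 9, 26, 9, -4]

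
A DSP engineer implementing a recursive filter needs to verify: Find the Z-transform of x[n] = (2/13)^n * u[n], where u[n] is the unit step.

The Z-transform of a^n * u[n] is z/(z-a) for |z| > |a|.
Here a = 2/13, so X(z) = z/(z - (2/13)) = 13z/(13z - 2)
ROC: |z| > 2/13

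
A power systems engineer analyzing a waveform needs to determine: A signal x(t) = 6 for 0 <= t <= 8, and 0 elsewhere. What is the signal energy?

Energy = integral of |x(t)|^2 dt over the signal duration
= 6^2 * 8 = 36 * 8 = 288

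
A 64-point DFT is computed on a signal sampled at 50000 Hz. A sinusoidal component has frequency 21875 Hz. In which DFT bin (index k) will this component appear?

DFT frequency resolution = f_s/N = 50000/64 = 3125/4 Hz
Bin index k = f_signal / resolution = 21875 / 3125/4 = 28
The signal frequency 21875 Hz falls in DFT bin k = 28.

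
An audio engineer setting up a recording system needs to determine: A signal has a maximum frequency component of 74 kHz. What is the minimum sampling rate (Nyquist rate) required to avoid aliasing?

By the Nyquist-Shannon sampling theorem,
the minimum sampling rate (Nyquist rate) must be at least 2 * f_max.
Nyquist rate = 2 * 74 kHz = 148 kHz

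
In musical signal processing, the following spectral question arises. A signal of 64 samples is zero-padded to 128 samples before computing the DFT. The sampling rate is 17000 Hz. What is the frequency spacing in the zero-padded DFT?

Original DFT: N = 64, resolution = f_s/N = 17000/64 = 2125/8 Hz
Zero-padded DFT: N = 128, resolution = f_s/N = 17000/128 = 2125/16 Hz
Zero-padding interpolates the spectrum (finer frequency grid)
but does NOT improve the true spectral resolution (ability to resolve close frequencies).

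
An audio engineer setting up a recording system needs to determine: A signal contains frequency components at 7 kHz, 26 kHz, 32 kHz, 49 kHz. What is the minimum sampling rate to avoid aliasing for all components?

The highest frequency component is f_max = 49 kHz.
Nyquist rate = 2 * f_max = 2 * 49 kHz = 98 kHz.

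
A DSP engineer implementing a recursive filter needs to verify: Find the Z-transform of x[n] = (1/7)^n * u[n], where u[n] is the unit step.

The Z-transform of a^n * u[n] is z/(z-a) for |z| > |a|.
Here a = 1/7, so X(z) = z/(z - (1/7)) = 7z/(7z - 1)
ROC: |z| > 1/7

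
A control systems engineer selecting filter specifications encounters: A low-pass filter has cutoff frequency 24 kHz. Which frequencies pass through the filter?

A low-pass filter passes all frequencies below the cutoff frequency 24 kHz and attenuates higher frequencies.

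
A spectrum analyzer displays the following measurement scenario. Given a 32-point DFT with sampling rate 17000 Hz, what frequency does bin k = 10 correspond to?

The frequency of DFT bin k is: f_k = k * f_s / N
f_10 = 10 * 17000 / 32 = 10625/2 Hz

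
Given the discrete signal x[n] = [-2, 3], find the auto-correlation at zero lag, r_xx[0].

The auto-correlation at zero lag r_xx[0] equals the signal energy.
r_xx[0] = sum of x[n]^2 = (-2)^2 + 3^2
= 4 + 9 = 13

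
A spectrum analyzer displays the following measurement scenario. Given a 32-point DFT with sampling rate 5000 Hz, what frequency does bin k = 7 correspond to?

The frequency of DFT bin k is: f_k = k * f_s / N
f_7 = 7 * 5000 / 32 = 4375/4 Hz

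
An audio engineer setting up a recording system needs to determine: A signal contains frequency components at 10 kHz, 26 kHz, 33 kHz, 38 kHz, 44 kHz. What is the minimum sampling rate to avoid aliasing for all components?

The highest frequency component is f_max = 44 kHz.
Nyquist rate = 2 * f_max = 2 * 44 kHz = 88 kHz.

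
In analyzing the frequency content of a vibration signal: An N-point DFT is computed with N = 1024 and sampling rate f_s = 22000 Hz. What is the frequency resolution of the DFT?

DFT frequency resolution = f_s / N
= 22000 / 1024 = 1375/64 Hz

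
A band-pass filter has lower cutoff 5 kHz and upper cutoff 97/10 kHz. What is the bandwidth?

Bandwidth = f_high - f_low
= 97/10 kHz - 5 kHz = 47/10 kHz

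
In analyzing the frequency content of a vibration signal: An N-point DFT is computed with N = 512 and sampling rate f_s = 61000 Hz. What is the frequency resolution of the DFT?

DFT frequency resolution = f_s / N
= 61000 / 512 = 7625/64 Hz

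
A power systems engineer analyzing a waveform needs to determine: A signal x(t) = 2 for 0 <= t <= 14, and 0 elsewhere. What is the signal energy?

Energy = integral of |x(t)|^2 dt over the signal duration
= 2^2 * 14 = 4 * 14 = 56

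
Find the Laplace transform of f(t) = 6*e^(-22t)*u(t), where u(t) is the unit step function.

Standard Laplace transform pair:
e^(-at)*u(t) <-> 1/(s+a)
With a = 22: L{6*e^(-22t)*u(t)} = 6/(s+22), ROC: Re(s) > -22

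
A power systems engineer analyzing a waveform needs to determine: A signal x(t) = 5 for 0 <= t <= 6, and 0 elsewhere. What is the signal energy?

Energy = integral of |x(t)|^2 dt over the signal duration
= 5^2 * 6 = 25 * 6 = 150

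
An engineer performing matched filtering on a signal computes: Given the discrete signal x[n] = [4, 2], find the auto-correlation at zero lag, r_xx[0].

The auto-correlation at zero lag r_xx[0] equals the signal energy.
r_xx[0] = sum of x[n]^2 = 4^2 + 2^2
= 16 + 4 = 20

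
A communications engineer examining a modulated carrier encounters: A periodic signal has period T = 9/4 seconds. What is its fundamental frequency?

The fundamental frequency is the reciprocal of the period.
f = 1/T = 1/(9/4) = 4/9 Hz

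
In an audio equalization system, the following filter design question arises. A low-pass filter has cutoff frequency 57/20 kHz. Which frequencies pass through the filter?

A low-pass filter passes all frequencies below the cutoff frequency 57/20 kHz and attenuates higher frequencies.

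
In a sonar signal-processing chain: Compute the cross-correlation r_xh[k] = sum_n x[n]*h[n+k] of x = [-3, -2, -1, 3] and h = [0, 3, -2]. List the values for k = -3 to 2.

Both sequences indexed from 0 and zero outside their support.
Lags with overlap: k = -3 to 2.
  r_xh[-3] = x[3]*h[0] = 0
  r_xh[-2] = x[2]*h[0] + x[3]*h[1] = 9
  r_xh[-1] = x[1]*h[0] + x[2]*h[1] + x[3]*h[2] = -9
  r_xh[0] = x[0]*h[0] + x[1]*h[1] + x[2]*h[2] = -4
  r_xh[1] = x[0]*h[1] + x[1]*h[2] = -5
  r_xh[2] = x[0]*h[2] = 6
r_xh = [0, 9, -9, -4, -5, 6] (for k = -3, ..., 2)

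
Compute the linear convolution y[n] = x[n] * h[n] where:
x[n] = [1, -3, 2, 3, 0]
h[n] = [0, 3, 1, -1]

y[n] = sum_k x[k]*h[n-k]. Output length = len(x) + len(h) - 1 = 5 + 4 - 1 = 8.
y[0] = 1*0 = 0
y[1] = -3*0 + 1*3 = 3
y[2] = 2*0 + -3*3 + 1*1 = -8
y[3] = 3*0 + 2*3 + -3*1 + 1*-1 = 2
y[4] = 0*0 + 3*3 + 2*1 + -3*-1 = 14
y[5] = 0*3 + 3*1 + 2*-1 = 1
y[6] = 0*1 + 3*-1 = -3
y[7] = 0*-1 = 0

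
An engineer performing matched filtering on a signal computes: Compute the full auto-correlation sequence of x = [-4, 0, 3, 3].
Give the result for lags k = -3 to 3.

r_xx[k] = sum_m x[m]*x[m+k], indexed from 0, for k = -3 to 3:
  r_xx[-3] = x[3]*x[0] = -12
  r_xx[-2] = x[2]*x[0] + x[3]*x[1] = -12
  r_xx[-1] = x[1]*x[0] + x[2]*x[1] + x[3]*x[2] = 9
  r_xx[0] = x[0]*x[0] + x[1]*x[1] + x[2]*x[2] + x[3]*x[3] = 34
  r_xx[1] = x[0]*x[1] + x[1]*x[2] + x[2]*x[3] = 9
  r_xx[2] = x[0]*x[2] + x[1]*x[3] = -12
  r_xx[3] = x[0]*x[3] = -12
r_xx = [-12, -12, 9, 34, 9, -12, -12]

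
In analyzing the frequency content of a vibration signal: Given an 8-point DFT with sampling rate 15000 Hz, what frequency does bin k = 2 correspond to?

The frequency of DFT bin k is: f_k = k * f_s / N
f_2 = 2 * 15000 / 8 = 3750 Hz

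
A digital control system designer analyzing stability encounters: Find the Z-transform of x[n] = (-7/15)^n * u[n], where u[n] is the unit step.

The Z-transform of a^n * u[n] is z/(z-a) for |z| > |a|.
Here a = -7/15, so X(z) = z/(z - (-7/15)) = 15z/(15z + 7)
ROC: |z| > 7/15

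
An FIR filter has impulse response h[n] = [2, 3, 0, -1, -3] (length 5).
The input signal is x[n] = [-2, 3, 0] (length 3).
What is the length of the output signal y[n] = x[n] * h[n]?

For linear convolution, the output length is:
len(y) = len(x) + len(h) - 1 = 3 + 5 - 1 = 7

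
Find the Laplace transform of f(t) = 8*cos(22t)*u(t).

Standard pair: cos(wt)*u(t) <-> s/(s^2+w^2)
With w = 22: L{8*cos(22t)*u(t)} = 8s/(s^2+484)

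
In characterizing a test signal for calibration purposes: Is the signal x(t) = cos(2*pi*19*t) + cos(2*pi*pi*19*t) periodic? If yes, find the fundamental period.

f1 = 19 Hz, f2 = 19*pi Hz
Ratio f2/f1 = pi, which is irrational.
Since the frequency ratio is irrational, no common period exists.
The signal is not periodic.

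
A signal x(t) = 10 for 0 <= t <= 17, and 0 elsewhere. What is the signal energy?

Energy = integral of |x(t)|^2 dt over the signal duration
= 10^2 * 17 = 100 * 17 = 1700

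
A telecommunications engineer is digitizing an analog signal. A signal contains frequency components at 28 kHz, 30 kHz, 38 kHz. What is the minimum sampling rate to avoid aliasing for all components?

The highest frequency component is f_max = 38 kHz.
Nyquist rate = 2 * f_max = 2 * 38 kHz = 76 kHz.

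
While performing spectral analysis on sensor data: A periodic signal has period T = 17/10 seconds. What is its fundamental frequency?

The fundamental frequency is the reciprocal of the period.
f = 1/T = 1/(17/10) = 10/17 Hz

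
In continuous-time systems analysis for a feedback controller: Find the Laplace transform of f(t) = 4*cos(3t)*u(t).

Standard pair: cos(wt)*u(t) <-> s/(s^2+w^2)
With w = 3: L{4*cos(3t)*u(t)} = 4s/(s^2+9)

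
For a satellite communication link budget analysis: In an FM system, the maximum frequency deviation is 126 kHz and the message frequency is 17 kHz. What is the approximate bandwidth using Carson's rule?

Carson's rule: BW = 2*(delta_f + f_m)
= 2*(126 + 17) kHz = 286 kHz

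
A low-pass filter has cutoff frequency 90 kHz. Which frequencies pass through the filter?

A low-pass filter passes all frequencies below the cutoff frequency 90 kHz and attenuates higher frequencies.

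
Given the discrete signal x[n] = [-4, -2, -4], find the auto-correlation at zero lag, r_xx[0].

The auto-correlation at zero lag r_xx[0] equals the signal energy.
r_xx[0] = sum of x[n]^2 = (-4)^2 + (-2)^2 + (-4)^2
= 16 + 4 + 16 = 36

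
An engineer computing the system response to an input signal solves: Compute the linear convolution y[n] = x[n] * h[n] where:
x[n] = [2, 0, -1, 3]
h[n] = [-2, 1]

y[n] = sum_k x[k]*h[n-k]. Output length = len(x) + len(h) - 1 = 4 + 2 - 1 = 5.
y[0] = 2*-2 = -4
y[1] = 0*-2 + 2*1 = 2
y[2] = -1*-2 + 0*1 = 2
y[3] = 3*-2 + -1*1 = -7
y[4] = 3*1 = 3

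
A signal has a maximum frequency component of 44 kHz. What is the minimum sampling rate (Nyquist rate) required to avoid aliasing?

By the Nyquist-Shannon sampling theorem,
the minimum sampling rate (Nyquist rate) must be at least 2 * f_max.
Nyquist rate = 2 * 44 kHz = 88 kHz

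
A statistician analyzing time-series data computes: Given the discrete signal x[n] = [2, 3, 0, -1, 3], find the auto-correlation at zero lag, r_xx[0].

The auto-correlation at zero lag r_xx[0] equals the signal energy.
r_xx[0] = sum of x[n]^2 = 2^2 + 3^2 + 0^2 + (-1)^2 + 3^2
= 4 + 9 + 0 + 1 + 9 = 23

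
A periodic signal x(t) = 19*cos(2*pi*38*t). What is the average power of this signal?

Average power of A*cos(wt) is A^2/2.
P = 19^2 / 2 = 361/2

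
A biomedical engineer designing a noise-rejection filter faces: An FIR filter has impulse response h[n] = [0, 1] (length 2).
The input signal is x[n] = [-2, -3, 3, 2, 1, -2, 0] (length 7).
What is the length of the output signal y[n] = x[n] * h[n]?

For linear convolution, the output length is:
len(y) = len(x) + len(h) - 1 = 7 + 2 - 1 = 8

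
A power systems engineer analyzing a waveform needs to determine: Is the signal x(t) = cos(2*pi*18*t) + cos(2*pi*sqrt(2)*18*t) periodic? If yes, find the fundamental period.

f1 = 18 Hz, f2 = 18*sqrt(2) Hz
Ratio f2/f1 = sqrt(2), which is irrational.
Since the frequency ratio is irrational, no common period exists.
The signal is not periodic.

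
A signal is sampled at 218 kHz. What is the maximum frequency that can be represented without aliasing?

The maximum frequency that can be represented without aliasing
is the Nyquist frequency: f_max = f_s / 2 = 218 kHz / 2 = 109 kHz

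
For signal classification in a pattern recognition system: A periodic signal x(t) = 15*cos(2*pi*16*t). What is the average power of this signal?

Average power of A*cos(wt) is A^2/2.
P = 15^2 / 2 = 225/2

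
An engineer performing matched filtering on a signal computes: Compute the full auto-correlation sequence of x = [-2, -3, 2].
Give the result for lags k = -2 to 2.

r_xx[k] = sum_m x[m]*x[m+k], indexed from 0, for k = -2 to 2:
  r_xx[-2] = x[2]*x[0] = -4
  r_xx[-1] = x[1]*x[0] + x[2]*x[1] = 0
  r_xx[0] = x[0]*x[0] + x[1]*x[1] + x[2]*x[2] = 17
  r_xx[1] = x[0]*x[1] + x[1]*x[2] = 0
  r_xx[2] = x[0]*x[2] = -4
r_xx = [-4, 0, 17, 0, -4]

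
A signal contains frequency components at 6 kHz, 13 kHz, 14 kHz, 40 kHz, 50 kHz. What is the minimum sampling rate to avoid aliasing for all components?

The highest frequency component is f_max = 50 kHz.
Nyquist rate = 2 * f_max = 2 * 50 kHz = 100 kHz.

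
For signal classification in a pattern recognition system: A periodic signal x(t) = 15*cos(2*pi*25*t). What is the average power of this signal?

Average power of A*cos(wt) is A^2/2.
P = 15^2 / 2 = 225/2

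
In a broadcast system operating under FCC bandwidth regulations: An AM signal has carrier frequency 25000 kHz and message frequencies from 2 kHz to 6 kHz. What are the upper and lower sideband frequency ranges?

Upper sideband (USB) = fc + [fm_low, fm_high] = 25000 + [2, 6] = [25002, 25006] kHz
Lower sideband (LSB) = fc - [fm_high, fm_low] = 25000 - [6, 2] = [24994, 24998] kHz
Total occupied spectrum: 24994 kHz to 25006 kHz (plus carrier at 25000 kHz)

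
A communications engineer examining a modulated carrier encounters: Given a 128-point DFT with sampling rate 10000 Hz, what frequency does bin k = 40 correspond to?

The frequency of DFT bin k is: f_k = k * f_s / N
f_40 = 40 * 10000 / 128 = 3125 Hz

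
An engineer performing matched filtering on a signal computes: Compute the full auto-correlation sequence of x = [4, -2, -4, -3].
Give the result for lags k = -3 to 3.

r_xx[k] = sum_m x[m]*x[m+k], indexed from 0, for k = -3 to 3:
  r_xx[-3] = x[3]*x[0] = -12
  r_xx[-2] = x[2]*x[0] + x[3]*x[1] = -10
  r_xx[-1] = x[1]*x[0] + x[2]*x[1] + x[3]*x[2] = 12
  r_xx[0] = x[0]*x[0] + x[1]*x[1] + x[2]*x[2] + x[3]*x[3] = 45
  r_xx[1] = x[0]*x[1] + x[1]*x[2] + x[2]*x[3] = 12
  r_xx[2] = x[0]*x[2] + x[1]*x[3] = -10
  r_xx[3] = x[0]*x[3] = -12
r_xx = [-12, -10, 12, 45, 12, -10, -12]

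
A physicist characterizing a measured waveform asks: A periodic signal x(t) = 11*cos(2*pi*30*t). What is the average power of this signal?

Average power of A*cos(wt) is A^2/2.
P = 11^2 / 2 = 121/2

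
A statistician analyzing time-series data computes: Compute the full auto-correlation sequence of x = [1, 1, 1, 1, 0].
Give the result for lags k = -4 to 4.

r_xx[k] = sum_m x[m]*x[m+k], indexed from 0, for k = -4 to 4:
  r_xx[-4] = x[4]*x[0] = 0
  r_xx[-3] = x[3]*x[0] + x[4]*x[1] = 1
  r_xx[-2] = x[2]*x[0] + x[3]*x[1] + x[4]*x[2] = 2
  r_xx[-1] = x[1]*x[0] + x[2]*x[1] + x[3]*x[2] + x[4]*x[3] = 3
  r_xx[0] = x[0]*x[0] + x[1]*x[1] + x[2]*x[2] + x[3]*x[3] + x[4]*x[4] = 4
  r_xx[1] = x[0]*x[1] + x[1]*x[2] + x[2]*x[3] + x[3]*x[4] = 3
  r_xx[2] = x[0]*x[2] + x[1]*x[3] + x[2]*x[4] = 2
  r_xx[3] = x[0]*x[3] + x[1]*x[4] = 1
  r_xx[4] = x[0]*x[4] = 0
r_xx = [0, 1, 2, 3, 4, 3, 2, 1, 0]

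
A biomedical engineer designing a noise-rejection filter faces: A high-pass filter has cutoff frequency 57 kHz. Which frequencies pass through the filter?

A high-pass filter passes all frequencies above the cutoff frequency 57 kHz and attenuates lower frequencies.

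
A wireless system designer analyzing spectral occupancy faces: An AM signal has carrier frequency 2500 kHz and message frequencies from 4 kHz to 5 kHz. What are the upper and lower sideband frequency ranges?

Upper sideband (USB) = fc + [fm_low, fm_high] = 2500 + [4, 5] = [2504, 2505] kHz
Lower sideband (LSB) = fc - [fm_high, fm_low] = 2500 - [5, 4] = [2495, 2496] kHz
Total occupied spectrum: 2495 kHz to 2505 kHz (plus carrier at 2500 kHz)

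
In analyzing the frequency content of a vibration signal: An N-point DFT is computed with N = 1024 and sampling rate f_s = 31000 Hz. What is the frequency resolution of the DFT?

DFT frequency resolution = f_s / N
= 31000 / 1024 = 3875/128 Hz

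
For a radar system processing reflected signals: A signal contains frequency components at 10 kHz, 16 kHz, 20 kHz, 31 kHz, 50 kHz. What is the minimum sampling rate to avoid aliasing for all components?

The highest frequency component is f_max = 50 kHz.
Nyquist rate = 2 * f_max = 2 * 50 kHz = 100 kHz.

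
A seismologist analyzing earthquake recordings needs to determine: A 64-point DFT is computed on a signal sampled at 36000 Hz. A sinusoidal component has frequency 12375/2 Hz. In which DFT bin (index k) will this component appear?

DFT frequency resolution = f_s/N = 36000/64 = 1125/2 Hz
Bin index k = f_signal / resolution = 12375/2 / 1125/2 = 11
The signal frequency 12375/2 Hz falls in DFT bin k = 11.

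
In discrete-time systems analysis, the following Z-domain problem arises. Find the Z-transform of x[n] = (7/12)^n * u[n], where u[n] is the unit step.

The Z-transform of a^n * u[n] is z/(z-a) for |z| > |a|.
Here a = 7/12, so X(z) = z/(z - (7/12)) = 12z/(12z - 7)
ROC: |z| > 7/12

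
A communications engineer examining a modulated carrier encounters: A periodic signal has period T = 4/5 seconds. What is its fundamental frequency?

The fundamental frequency is the reciprocal of the period.
f = 1/T = 1/(4/5) = 5/4 Hz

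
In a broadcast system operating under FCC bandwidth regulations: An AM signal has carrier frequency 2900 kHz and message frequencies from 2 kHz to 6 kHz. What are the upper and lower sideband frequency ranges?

Upper sideband (USB) = fc + [fm_low, fm_high] = 2900 + [2, 6] = [2902, 2906] kHz
Lower sideband (LSB) = fc - [fm_high, fm_low] = 2900 - [6, 2] = [2894, 2898] kHz
Total occupied spectrum: 2894 kHz to 2906 kHz (plus carrier at 2900 kHz)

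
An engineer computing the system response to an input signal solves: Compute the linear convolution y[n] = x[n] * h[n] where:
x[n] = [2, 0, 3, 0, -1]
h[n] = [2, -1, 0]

y[n] = sum_k x[k]*h[n-k]. Output length = len(x) + len(h) - 1 = 5 + 3 - 1 = 7.
y[0] = 2*2 = 4
y[1] = 0*2 + 2*-1 = -2
y[2] = 3*2 + 0*-1 + 2*0 = 6
y[3] = 0*2 + 3*-1 + 0*0 = -3
y[4] = -1*2 + 0*-1 + 3*0 = -2
y[5] = -1*-1 + 0*0 = 1
y[6] = -1*0 = 0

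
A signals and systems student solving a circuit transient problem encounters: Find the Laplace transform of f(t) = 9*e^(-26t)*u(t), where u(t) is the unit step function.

Standard Laplace transform pair:
e^(-at)*u(t) <-> 1/(s+a)
With a = 26: L{9*e^(-26t)*u(t)} = 9/(s+26), ROC: Re(s) > -26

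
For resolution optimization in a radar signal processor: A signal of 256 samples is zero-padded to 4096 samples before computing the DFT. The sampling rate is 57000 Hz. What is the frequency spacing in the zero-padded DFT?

Original DFT: N = 256, resolution = f_s/N = 57000/256 = 7125/32 Hz
Zero-padded DFT: N = 4096, resolution = f_s/N = 57000/4096 = 7125/512 Hz
Zero-padding interpolates the spectrum (finer frequency grid)
but does NOT improve the true spectral resolution (ability to resolve close frequencies).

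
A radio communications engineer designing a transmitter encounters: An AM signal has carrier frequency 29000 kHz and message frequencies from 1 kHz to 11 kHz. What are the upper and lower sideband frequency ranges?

Upper sideband (USB) = fc + [fm_low, fm_high] = 29000 + [1, 11] = [29001, 29011] kHz
Lower sideband (LSB) = fc - [fm_high, fm_low] = 29000 - [11, 1] = [28989, 28999] kHz
Total occupied spectrum: 28989 kHz to 29011 kHz (plus carrier at 29000 kHz)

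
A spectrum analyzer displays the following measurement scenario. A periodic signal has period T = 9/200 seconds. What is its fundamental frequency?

The fundamental frequency is the reciprocal of the period.
f = 1/T = 1/(9/200) = 200/9 Hz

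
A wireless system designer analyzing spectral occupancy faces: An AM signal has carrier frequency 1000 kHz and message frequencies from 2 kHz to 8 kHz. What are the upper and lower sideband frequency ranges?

Upper sideband (USB) = fc + [fm_low, fm_high] = 1000 + [2, 8] = [1002, 1008] kHz
Lower sideband (LSB) = fc - [fm_high, fm_low] = 1000 - [8, 2] = [992, 998] kHz
Total occupied spectrum: 992 kHz to 1008 kHz (plus carrier at 1000 kHz)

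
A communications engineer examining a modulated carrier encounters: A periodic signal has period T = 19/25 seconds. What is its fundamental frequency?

The fundamental frequency is the reciprocal of the period.
f = 1/T = 1/(19/25) = 25/19 Hz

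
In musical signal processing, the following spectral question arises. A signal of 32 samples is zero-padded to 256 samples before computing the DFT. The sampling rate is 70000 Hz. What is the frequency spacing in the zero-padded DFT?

Original DFT: N = 32, resolution = f_s/N = 70000/32 = 4375/2 Hz
Zero-padded DFT: N = 256, resolution = f_s/N = 70000/256 = 4375/16 Hz
Zero-padding interpolates the spectrum (finer frequency grid)
but does NOT improve the true spectral resolution (ability to resolve close frequencies).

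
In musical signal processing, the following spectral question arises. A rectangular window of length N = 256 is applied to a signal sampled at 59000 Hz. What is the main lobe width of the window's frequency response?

For a rectangular window of length N,
the main lobe width in frequency is 2*f_s/N.
= 2*59000/256 = 7375/16 Hz
This determines the minimum frequency separation for resolving two sinusoids.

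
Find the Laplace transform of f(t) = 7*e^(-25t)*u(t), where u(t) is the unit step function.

Standard Laplace transform pair:
e^(-at)*u(t) <-> 1/(s+a)
With a = 25: L{7*e^(-25t)*u(t)} = 7/(s+25), ROC: Re(s) > -25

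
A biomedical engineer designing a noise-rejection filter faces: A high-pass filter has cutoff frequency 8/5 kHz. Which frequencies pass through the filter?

A high-pass filter passes all frequencies above the cutoff frequency 8/5 kHz and attenuates lower frequencies.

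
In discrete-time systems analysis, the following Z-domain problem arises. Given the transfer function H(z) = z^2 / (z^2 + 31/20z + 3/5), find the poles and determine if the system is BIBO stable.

Poles are roots of the denominator: z^2 + 31/20z + 3/5 = 0.
Quadratic formula: z = [-(31/20) +/- sqrt((31/20)^2 - 4*(3/5))] / 2
Discriminant = 961/400 - 12/5 = 1/400; sqrt = 1/20.
z = (-31/20 +/- 1/20) / 2 => z = -3/4 or z = -4/5.
|p1| = 3/4, |p2| = 4/5.
For BIBO stability, all poles must lie inside the unit circle (|p| < 1).
System is STABLE since both |p| < 1.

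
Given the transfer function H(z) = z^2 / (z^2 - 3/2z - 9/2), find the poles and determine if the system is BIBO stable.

Poles are roots of the denominator: z^2 - 3/2z - 9/2 = 0.
Quadratic formula: z = [-(-3/2) +/- sqrt((-3/2)^2 - 4*(-9/2))] / 2
Discriminant = 9/4 + 18 = 81/4; sqrt = 9/2.
z = (3/2 +/- 9/2) / 2 => z = 3 or z = -3/2.
|p1| = 3, |p2| = 3/2.
For BIBO stability, all poles must lie inside the unit circle (|p| < 1).
System is UNSTABLE since at least one |p| >= 1.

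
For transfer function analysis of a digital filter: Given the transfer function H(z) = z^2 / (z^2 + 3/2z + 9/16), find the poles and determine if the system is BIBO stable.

Poles are roots of the denominator: z^2 + 3/2z + 9/16 = 0.
Quadratic formula: z = [-(3/2) +/- sqrt((3/2)^2 - 4*(9/16))] / 2
Discriminant = 9/4 - 9/4 = 0; sqrt = 0.
z = (-3/2 +/- 0) / 2 = -3/4 (repeated root).
|p1| = 3/4, |p2| = 3/4.
For BIBO stability, all poles must lie inside the unit circle (|p| < 1).
System is STABLE since both |p| < 1.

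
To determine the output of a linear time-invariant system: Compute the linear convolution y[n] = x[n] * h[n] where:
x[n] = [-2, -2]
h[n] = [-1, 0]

y[n] = sum_k x[k]*h[n-k]. Output length = len(x) + len(h) - 1 = 2 + 2 - 1 = 3.
y[0] = -2*-1 = 2
y[1] = -2*-1 + -2*0 = 2
y[2] = -2*0 = 0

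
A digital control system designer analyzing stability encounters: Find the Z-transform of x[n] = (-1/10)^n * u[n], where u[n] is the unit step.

The Z-transform of a^n * u[n] is z/(z-a) for |z| > |a|.
Here a = -1/10, so X(z) = z/(z - (-1/10)) = 10z/(10z + 1)
ROC: |z| > 1/10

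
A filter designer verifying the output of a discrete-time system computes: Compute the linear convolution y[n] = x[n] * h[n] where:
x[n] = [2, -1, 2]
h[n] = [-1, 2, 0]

y[n] = sum_k x[k]*h[n-k]. Output length = len(x) + len(h) - 1 = 3 + 3 - 1 = 5.
y[0] = 2*-1 = -2
y[1] = -1*-1 + 2*2 = 5
y[2] = 2*-1 + -1*2 + 2*0 = -4
y[3] = 2*2 + -1*0 = 4
y[4] = 2*0 = 0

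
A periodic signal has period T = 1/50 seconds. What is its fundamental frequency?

The fundamental frequency is the reciprocal of the period.
f = 1/T = 1/(1/50) = 50 Hz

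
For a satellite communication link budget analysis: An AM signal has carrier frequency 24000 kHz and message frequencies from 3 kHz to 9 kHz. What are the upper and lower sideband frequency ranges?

Upper sideband (USB) = fc + [fm_low, fm_high] = 24000 + [3, 9] = [24003, 24009] kHz
Lower sideband (LSB) = fc - [fm_high, fm_low] = 24000 - [9, 3] = [23991, 23997] kHz
Total occupied spectrum: 23991 kHz to 24009 kHz (plus carrier at 24000 kHz)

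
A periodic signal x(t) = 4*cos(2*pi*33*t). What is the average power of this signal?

Average power of A*cos(wt) is A^2/2.
P = 4^2 / 2 = 16/2 = 8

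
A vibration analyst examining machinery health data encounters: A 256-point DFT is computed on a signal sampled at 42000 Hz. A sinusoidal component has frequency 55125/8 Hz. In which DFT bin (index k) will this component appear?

DFT frequency resolution = f_s/N = 42000/256 = 2625/16 Hz
Bin index k = f_signal / resolution = 55125/8 / 2625/16 = 42
The signal frequency 55125/8 Hz falls in DFT bin k = 42.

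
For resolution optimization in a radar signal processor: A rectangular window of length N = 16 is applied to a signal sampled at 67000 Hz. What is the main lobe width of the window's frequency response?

For a rectangular window of length N,
the main lobe width in frequency is 2*f_s/N.
= 2*67000/16 = 8375 Hz
This determines the minimum frequency separation for resolving two sinusoids.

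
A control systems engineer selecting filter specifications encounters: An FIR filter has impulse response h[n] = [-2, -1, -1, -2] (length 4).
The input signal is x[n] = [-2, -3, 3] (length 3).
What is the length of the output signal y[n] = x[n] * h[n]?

For linear convolution, the output length is:
len(y) = len(x) + len(h) - 1 = 3 + 4 - 1 = 6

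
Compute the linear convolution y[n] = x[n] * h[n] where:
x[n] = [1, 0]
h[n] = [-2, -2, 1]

y[n] = sum_k x[k]*h[n-k]. Output length = len(x) + len(h) - 1 = 2 + 3 - 1 = 4.
y[0] = 1*-2 = -2
y[1] = 0*-2 + 1*-2 = -2
y[2] = 0*-2 + 1*1 = 1
y[3] = 0*1 = 0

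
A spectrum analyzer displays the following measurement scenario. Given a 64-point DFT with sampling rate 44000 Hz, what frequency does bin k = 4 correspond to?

The frequency of DFT bin k is: f_k = k * f_s / N
f_4 = 4 * 44000 / 64 = 2750 Hz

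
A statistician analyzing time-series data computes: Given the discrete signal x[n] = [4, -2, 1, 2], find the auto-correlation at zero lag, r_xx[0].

The auto-correlation at zero lag r_xx[0] equals the signal energy.
r_xx[0] = sum of x[n]^2 = 4^2 + (-2)^2 + 1^2 + 2^2
= 16 + 4 + 1 + 4 = 25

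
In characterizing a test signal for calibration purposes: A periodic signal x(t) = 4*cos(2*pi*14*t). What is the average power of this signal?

Average power of A*cos(wt) is A^2/2.
P = 4^2 / 2 = 16/2 = 8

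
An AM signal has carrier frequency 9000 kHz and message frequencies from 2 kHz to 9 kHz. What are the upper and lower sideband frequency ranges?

Upper sideband (USB) = fc + [fm_low, fm_high] = 9000 + [2, 9] = [9002, 9009] kHz
Lower sideband (LSB) = fc - [fm_high, fm_low] = 9000 - [9, 2] = [8991, 8998] kHz
Total occupied spectrum: 8991 kHz to 9009 kHz (plus carrier at 9000 kHz)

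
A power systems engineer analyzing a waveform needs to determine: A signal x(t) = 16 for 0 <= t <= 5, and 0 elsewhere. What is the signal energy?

Energy = integral of |x(t)|^2 dt over the signal duration
= 16^2 * 5 = 256 * 5 = 1280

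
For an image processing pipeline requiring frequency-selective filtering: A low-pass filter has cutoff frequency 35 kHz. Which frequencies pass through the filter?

A low-pass filter passes all frequencies below the cutoff frequency 35 kHz and attenuates higher frequencies.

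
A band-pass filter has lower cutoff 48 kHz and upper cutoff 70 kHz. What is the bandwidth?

Bandwidth = f_high - f_low
= 70 kHz - 48 kHz = 22 kHz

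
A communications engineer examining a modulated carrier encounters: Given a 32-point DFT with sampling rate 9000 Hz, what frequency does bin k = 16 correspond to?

The frequency of DFT bin k is: f_k = k * f_s / N
f_16 = 16 * 9000 / 32 = 4500 Hz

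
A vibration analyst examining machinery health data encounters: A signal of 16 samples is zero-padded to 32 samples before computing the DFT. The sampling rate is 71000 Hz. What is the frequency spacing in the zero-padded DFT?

Original DFT: N = 16, resolution = f_s/N = 71000/16 = 8875/2 Hz
Zero-padded DFT: N = 32, resolution = f_s/N = 71000/32 = 8875/4 Hz
Zero-padding interpolates the spectrum (finer frequency grid)
but does NOT improve the true spectral resolution (ability to resolve close frequencies).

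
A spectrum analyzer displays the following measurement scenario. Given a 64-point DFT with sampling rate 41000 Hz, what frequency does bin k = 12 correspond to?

The frequency of DFT bin k is: f_k = k * f_s / N
f_12 = 12 * 41000 / 64 = 15375/2 Hz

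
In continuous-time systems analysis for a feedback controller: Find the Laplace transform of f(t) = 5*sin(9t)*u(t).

Standard pair: sin(wt)*u(t) <-> w/(s^2+w^2)
With w = 9: L{5*sin(9t)*u(t)} = 45/(s^2+81)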